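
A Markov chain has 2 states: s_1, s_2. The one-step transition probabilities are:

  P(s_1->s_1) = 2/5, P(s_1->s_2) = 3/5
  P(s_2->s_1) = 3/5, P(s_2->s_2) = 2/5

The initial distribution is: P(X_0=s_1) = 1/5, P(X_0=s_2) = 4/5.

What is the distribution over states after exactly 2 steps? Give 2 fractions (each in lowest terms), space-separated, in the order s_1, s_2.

Answer: 61/125 64/125

Derivation:
Propagating the distribution step by step (d_{t+1} = d_t * P):
d_0 = (s_1=1/5, s_2=4/5)
  d_1[s_1] = 1/5*2/5 + 4/5*3/5 = 14/25
  d_1[s_2] = 1/5*3/5 + 4/5*2/5 = 11/25
d_1 = (s_1=14/25, s_2=11/25)
  d_2[s_1] = 14/25*2/5 + 11/25*3/5 = 61/125
  d_2[s_2] = 14/25*3/5 + 11/25*2/5 = 64/125
d_2 = (s_1=61/125, s_2=64/125)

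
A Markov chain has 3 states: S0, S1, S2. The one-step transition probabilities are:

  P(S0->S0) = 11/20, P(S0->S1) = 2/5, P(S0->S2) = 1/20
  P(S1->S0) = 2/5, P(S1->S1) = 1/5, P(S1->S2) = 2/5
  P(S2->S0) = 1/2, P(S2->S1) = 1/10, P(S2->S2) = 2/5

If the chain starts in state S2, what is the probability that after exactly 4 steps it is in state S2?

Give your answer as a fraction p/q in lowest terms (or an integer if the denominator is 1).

Computing P^4 by repeated multiplication:
P^1 =
  S0: [11/20, 2/5, 1/20]
  S1: [2/5, 1/5, 2/5]
  S2: [1/2, 1/10, 2/5]
P^2 =
  S0: [39/80, 61/200, 83/400]
  S1: [1/2, 6/25, 13/50]
  S2: [103/200, 13/50, 9/40]
P^3 =
  S0: [3951/8000, 1107/4000, 367/1600]
  S1: [501/1000, 137/500, 9/40]
  S2: [1999/4000, 561/2000, 879/4000]
P^4 =
  S0: [79523/160000, 22067/80000, 36343/160000]
  S1: [9953/20000, 2777/10000, 4493/20000]
  S2: [7951/16000, 11119/40000, 18007/80000]

(P^4)[S2 -> S2] = 18007/80000

Answer: 18007/80000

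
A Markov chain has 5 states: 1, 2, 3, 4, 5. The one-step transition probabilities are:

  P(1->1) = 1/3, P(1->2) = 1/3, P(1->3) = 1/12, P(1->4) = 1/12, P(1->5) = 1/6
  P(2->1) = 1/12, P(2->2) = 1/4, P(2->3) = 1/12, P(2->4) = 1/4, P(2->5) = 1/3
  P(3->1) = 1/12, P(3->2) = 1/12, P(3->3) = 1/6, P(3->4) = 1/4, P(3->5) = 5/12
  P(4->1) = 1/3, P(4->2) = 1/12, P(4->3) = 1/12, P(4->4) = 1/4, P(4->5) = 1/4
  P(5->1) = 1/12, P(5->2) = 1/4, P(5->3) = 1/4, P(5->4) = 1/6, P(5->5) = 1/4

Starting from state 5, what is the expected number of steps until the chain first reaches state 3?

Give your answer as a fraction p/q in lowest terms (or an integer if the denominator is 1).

Let h_i = expected steps to first reach 3 from state i.
Boundary: h_3 = 0.
First-step equations for the other states:
  h_1 = 1 + 1/3*h_1 + 1/3*h_2 + 1/12*h_3 + 1/12*h_4 + 1/6*h_5
  h_2 = 1 + 1/12*h_1 + 1/4*h_2 + 1/12*h_3 + 1/4*h_4 + 1/3*h_5
  h_4 = 1 + 1/3*h_1 + 1/12*h_2 + 1/12*h_3 + 1/4*h_4 + 1/4*h_5
  h_5 = 1 + 1/12*h_1 + 1/4*h_2 + 1/4*h_3 + 1/6*h_4 + 1/4*h_5

Substituting h_3 = 0 and rearranging gives the linear system (I - Q) h = 1:
  [2/3, -1/3, -1/12, -1/6] . (h_1, h_2, h_4, h_5) = 1
  [-1/12, 3/4, -1/4, -1/3] . (h_1, h_2, h_4, h_5) = 1
  [-1/3, -1/12, 3/4, -1/4] . (h_1, h_2, h_4, h_5) = 1
  [-1/12, -1/4, -1/6, 3/4] . (h_1, h_2, h_4, h_5) = 1

Solving yields:
  h_1 = 18132/2245
  h_2 = 17604/2245
  h_4 = 17964/2245
  h_5 = 14868/2245

Starting state is 5, so the expected hitting time is h_5 = 14868/2245.

Answer: 14868/2245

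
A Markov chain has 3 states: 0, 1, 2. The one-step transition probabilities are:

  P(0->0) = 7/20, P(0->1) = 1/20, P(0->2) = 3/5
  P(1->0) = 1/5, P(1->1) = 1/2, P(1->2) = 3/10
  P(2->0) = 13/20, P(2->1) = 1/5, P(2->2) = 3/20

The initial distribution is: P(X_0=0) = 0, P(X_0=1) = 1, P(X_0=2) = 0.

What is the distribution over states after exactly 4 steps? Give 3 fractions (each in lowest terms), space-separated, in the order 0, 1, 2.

Propagating the distribution step by step (d_{t+1} = d_t * P):
d_0 = (0=0, 1=1, 2=0)
  d_1[0] = 0*7/20 + 1*1/5 + 0*13/20 = 1/5
  d_1[1] = 0*1/20 + 1*1/2 + 0*1/5 = 1/2
  d_1[2] = 0*3/5 + 1*3/10 + 0*3/20 = 3/10
d_1 = (0=1/5, 1=1/2, 2=3/10)
  d_2[0] = 1/5*7/20 + 1/2*1/5 + 3/10*13/20 = 73/200
  d_2[1] = 1/5*1/20 + 1/2*1/2 + 3/10*1/5 = 8/25
  d_2[2] = 1/5*3/5 + 1/2*3/10 + 3/10*3/20 = 63/200
d_2 = (0=73/200, 1=8/25, 2=63/200)
  d_3[0] = 73/200*7/20 + 8/25*1/5 + 63/200*13/20 = 793/2000
  d_3[1] = 73/200*1/20 + 8/25*1/2 + 63/200*1/5 = 193/800
  d_3[2] = 73/200*3/5 + 8/25*3/10 + 63/200*3/20 = 1449/4000
d_3 = (0=793/2000, 1=193/800, 2=1449/4000)
  d_4[0] = 793/2000*7/20 + 193/800*1/5 + 1449/4000*13/20 = 33799/80000
  d_4[1] = 793/2000*1/20 + 193/800*1/2 + 1449/4000*1/5 = 2129/10000
  d_4[2] = 793/2000*3/5 + 193/800*3/10 + 1449/4000*3/20 = 29169/80000
d_4 = (0=33799/80000, 1=2129/10000, 2=29169/80000)

Answer: 33799/80000 2129/10000 29169/80000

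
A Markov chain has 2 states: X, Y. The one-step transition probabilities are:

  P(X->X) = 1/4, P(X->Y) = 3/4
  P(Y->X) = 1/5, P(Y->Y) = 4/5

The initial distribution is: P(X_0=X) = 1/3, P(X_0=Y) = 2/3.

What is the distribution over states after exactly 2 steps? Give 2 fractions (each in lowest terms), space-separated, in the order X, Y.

Propagating the distribution step by step (d_{t+1} = d_t * P):
d_0 = (X=1/3, Y=2/3)
  d_1[X] = 1/3*1/4 + 2/3*1/5 = 13/60
  d_1[Y] = 1/3*3/4 + 2/3*4/5 = 47/60
d_1 = (X=13/60, Y=47/60)
  d_2[X] = 13/60*1/4 + 47/60*1/5 = 253/1200
  d_2[Y] = 13/60*3/4 + 47/60*4/5 = 947/1200
d_2 = (X=253/1200, Y=947/1200)

Answer: 253/1200 947/1200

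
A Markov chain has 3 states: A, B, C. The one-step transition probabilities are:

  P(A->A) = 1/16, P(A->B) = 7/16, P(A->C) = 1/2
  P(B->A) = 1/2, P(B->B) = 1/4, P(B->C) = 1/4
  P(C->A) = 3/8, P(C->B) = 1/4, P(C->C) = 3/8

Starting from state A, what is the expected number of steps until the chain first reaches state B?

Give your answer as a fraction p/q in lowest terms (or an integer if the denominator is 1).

Answer: 48/17

Derivation:
Let h_i = expected steps to first reach B from state i.
Boundary: h_B = 0.
First-step equations for the other states:
  h_A = 1 + 1/16*h_A + 7/16*h_B + 1/2*h_C
  h_C = 1 + 3/8*h_A + 1/4*h_B + 3/8*h_C

Substituting h_B = 0 and rearranging gives the linear system (I - Q) h = 1:
  [15/16, -1/2] . (h_A, h_C) = 1
  [-3/8, 5/8] . (h_A, h_C) = 1

Solving yields:
  h_A = 48/17
  h_C = 56/17

Starting state is A, so the expected hitting time is h_A = 48/17.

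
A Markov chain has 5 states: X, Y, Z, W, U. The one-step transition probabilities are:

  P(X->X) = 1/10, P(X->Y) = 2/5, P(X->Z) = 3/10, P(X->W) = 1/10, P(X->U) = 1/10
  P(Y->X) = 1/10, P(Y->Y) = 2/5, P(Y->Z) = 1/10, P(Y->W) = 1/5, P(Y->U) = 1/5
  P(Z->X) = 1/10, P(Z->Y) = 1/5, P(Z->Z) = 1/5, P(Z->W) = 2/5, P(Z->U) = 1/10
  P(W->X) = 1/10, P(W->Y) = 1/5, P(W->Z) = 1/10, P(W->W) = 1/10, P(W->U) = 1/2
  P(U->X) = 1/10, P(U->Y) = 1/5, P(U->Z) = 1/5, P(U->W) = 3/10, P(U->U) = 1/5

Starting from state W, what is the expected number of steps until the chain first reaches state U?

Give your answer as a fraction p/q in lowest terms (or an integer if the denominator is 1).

Answer: 1200/389

Derivation:
Let h_i = expected steps to first reach U from state i.
Boundary: h_U = 0.
First-step equations for the other states:
  h_X = 1 + 1/10*h_X + 2/5*h_Y + 3/10*h_Z + 1/10*h_W + 1/10*h_U
  h_Y = 1 + 1/10*h_X + 2/5*h_Y + 1/10*h_Z + 1/5*h_W + 1/5*h_U
  h_Z = 1 + 1/10*h_X + 1/5*h_Y + 1/5*h_Z + 2/5*h_W + 1/10*h_U
  h_W = 1 + 1/10*h_X + 1/5*h_Y + 1/10*h_Z + 1/10*h_W + 1/2*h_U

Substituting h_U = 0 and rearranging gives the linear system (I - Q) h = 1:
  [9/10, -2/5, -3/10, -1/10] . (h_X, h_Y, h_Z, h_W) = 1
  [-1/10, 3/5, -1/10, -1/5] . (h_X, h_Y, h_Z, h_W) = 1
  [-1/10, -1/5, 4/5, -2/5] . (h_X, h_Y, h_Z, h_W) = 1
  [-1/10, -1/5, -1/10, 9/10] . (h_X, h_Y, h_Z, h_W) = 1

Solving yields:
  h_X = 5630/1167
  h_Y = 1650/389
  h_Z = 5200/1167
  h_W = 1200/389

Starting state is W, so the expected hitting time is h_W = 1200/389.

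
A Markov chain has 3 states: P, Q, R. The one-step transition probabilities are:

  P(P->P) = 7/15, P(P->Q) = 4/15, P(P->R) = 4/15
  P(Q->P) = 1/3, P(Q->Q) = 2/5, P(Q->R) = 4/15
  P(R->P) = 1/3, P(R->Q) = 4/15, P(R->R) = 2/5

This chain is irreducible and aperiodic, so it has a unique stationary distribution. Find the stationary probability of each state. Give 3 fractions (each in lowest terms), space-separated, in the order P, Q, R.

The stationary distribution satisfies pi = pi * P, i.e.:
  pi_P = 7/15*pi_P + 1/3*pi_Q + 1/3*pi_R
  pi_Q = 4/15*pi_P + 2/5*pi_Q + 4/15*pi_R
  pi_R = 4/15*pi_P + 4/15*pi_Q + 2/5*pi_R
with normalization: pi_P + pi_Q + pi_R = 1.

Using the first 2 balance equations plus normalization, the linear system A*pi = b is:
  [-8/15, 1/3, 1/3] . pi = 0
  [4/15, -3/5, 4/15] . pi = 0
  [1, 1, 1] . pi = 1

Solving yields:
  pi_P = 5/13
  pi_Q = 4/13
  pi_R = 4/13

Verification (pi * P):
  5/13*7/15 + 4/13*1/3 + 4/13*1/3 = 5/13 = pi_P  (ok)
  5/13*4/15 + 4/13*2/5 + 4/13*4/15 = 4/13 = pi_Q  (ok)
  5/13*4/15 + 4/13*4/15 + 4/13*2/5 = 4/13 = pi_R  (ok)

Answer: 5/13 4/13 4/13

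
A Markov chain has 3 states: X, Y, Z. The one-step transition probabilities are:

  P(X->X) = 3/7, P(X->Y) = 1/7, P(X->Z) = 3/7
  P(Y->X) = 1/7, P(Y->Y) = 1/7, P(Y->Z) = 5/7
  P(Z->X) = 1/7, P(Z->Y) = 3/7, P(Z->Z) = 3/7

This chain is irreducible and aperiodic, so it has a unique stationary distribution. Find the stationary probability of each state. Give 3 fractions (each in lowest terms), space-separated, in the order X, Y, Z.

Answer: 1/5 13/45 23/45

Derivation:
The stationary distribution satisfies pi = pi * P, i.e.:
  pi_X = 3/7*pi_X + 1/7*pi_Y + 1/7*pi_Z
  pi_Y = 1/7*pi_X + 1/7*pi_Y + 3/7*pi_Z
  pi_Z = 3/7*pi_X + 5/7*pi_Y + 3/7*pi_Z
with normalization: pi_X + pi_Y + pi_Z = 1.

Using the first 2 balance equations plus normalization, the linear system A*pi = b is:
  [-4/7, 1/7, 1/7] . pi = 0
  [1/7, -6/7, 3/7] . pi = 0
  [1, 1, 1] . pi = 1

Solving yields:
  pi_X = 1/5
  pi_Y = 13/45
  pi_Z = 23/45

Verification (pi * P):
  1/5*3/7 + 13/45*1/7 + 23/45*1/7 = 1/5 = pi_X  (ok)
  1/5*1/7 + 13/45*1/7 + 23/45*3/7 = 13/45 = pi_Y  (ok)
  1/5*3/7 + 13/45*5/7 + 23/45*3/7 = 23/45 = pi_Z  (ok)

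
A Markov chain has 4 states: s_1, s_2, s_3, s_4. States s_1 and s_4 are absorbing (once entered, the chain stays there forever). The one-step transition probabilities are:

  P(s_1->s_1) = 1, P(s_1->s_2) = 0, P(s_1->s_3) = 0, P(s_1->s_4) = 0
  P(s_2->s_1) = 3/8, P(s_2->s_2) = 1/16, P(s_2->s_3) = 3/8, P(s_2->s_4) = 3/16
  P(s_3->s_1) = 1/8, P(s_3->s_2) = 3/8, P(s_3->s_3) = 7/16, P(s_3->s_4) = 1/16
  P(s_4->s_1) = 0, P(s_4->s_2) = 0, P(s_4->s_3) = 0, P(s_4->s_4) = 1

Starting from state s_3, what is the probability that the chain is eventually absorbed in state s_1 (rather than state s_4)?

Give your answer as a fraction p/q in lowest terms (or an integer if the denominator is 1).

Let a_i = P(absorbed in s_1 | start in state i).
Boundary conditions: a_s_1 = 1, a_s_4 = 0.
For each transient state i, a_i = sum_j P(i->j) * a_j:
  a_s_2 = 3/8*a_s_1 + 1/16*a_s_2 + 3/8*a_s_3 + 3/16*a_s_4
  a_s_3 = 1/8*a_s_1 + 3/8*a_s_2 + 7/16*a_s_3 + 1/16*a_s_4

Substituting a_s_1 = 1 and a_s_4 = 0, rearrange to (I - Q) a = r where r[i] = P(i -> s_1):
  [15/16, -3/8] . (a_s_2, a_s_3) = 3/8
  [-3/8, 9/16] . (a_s_2, a_s_3) = 1/8

Solving yields:
  a_s_2 = 2/3
  a_s_3 = 2/3

Starting state is s_3, so the absorption probability is a_s_3 = 2/3.

Answer: 2/3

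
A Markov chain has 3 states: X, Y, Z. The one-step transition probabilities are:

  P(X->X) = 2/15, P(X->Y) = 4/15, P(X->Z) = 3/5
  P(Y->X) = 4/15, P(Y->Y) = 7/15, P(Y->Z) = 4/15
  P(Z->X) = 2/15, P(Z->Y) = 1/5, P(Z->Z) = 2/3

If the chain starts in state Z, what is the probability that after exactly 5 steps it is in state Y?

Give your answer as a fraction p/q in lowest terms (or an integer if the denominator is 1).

Answer: 218443/759375

Derivation:
Computing P^5 by repeated multiplication:
P^1 =
  X: [2/15, 4/15, 3/5]
  Y: [4/15, 7/15, 4/15]
  Z: [2/15, 1/5, 2/3]
P^2 =
  X: [38/225, 7/25, 124/225]
  Y: [44/225, 77/225, 104/225]
  Z: [4/25, 59/225, 26/45]
P^3 =
  X: [64/375, 193/675, 1834/3375]
  Y: [604/3375, 1027/3375, 1744/3375]
  Z: [568/3375, 947/3375, 124/225]
P^4 =
  X: [1736/10125, 14561/50625, 9128/16875]
  Y: [8804/50625, 14837/50625, 26984/50625]
  Z: [8644/50625, 1609/5625, 44/81]
P^5 =
  X: [130372/759375, 24311/84375, 410204/759375]
  Y: [130924/759375, 220027/759375, 408424/759375]
  Z: [14468/84375, 218443/759375, 82144/151875]

(P^5)[Z -> Y] = 218443/759375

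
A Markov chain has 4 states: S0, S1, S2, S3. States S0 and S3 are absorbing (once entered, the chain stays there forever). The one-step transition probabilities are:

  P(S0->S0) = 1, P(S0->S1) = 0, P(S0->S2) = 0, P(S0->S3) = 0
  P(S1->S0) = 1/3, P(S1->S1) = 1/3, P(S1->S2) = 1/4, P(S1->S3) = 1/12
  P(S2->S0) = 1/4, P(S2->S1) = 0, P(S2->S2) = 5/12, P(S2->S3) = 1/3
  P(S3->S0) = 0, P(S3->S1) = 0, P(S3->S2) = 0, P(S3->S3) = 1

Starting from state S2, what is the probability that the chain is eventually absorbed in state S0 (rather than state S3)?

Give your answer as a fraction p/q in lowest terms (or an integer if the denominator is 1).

Answer: 3/7

Derivation:
Let a_i = P(absorbed in S0 | start in state i).
Boundary conditions: a_S0 = 1, a_S3 = 0.
For each transient state i, a_i = sum_j P(i->j) * a_j:
  a_S1 = 1/3*a_S0 + 1/3*a_S1 + 1/4*a_S2 + 1/12*a_S3
  a_S2 = 1/4*a_S0 + 0*a_S1 + 5/12*a_S2 + 1/3*a_S3

Substituting a_S0 = 1 and a_S3 = 0, rearrange to (I - Q) a = r where r[i] = P(i -> S0):
  [2/3, -1/4] . (a_S1, a_S2) = 1/3
  [0, 7/12] . (a_S1, a_S2) = 1/4

Solving yields:
  a_S1 = 37/56
  a_S2 = 3/7

Starting state is S2, so the absorption probability is a_S2 = 3/7.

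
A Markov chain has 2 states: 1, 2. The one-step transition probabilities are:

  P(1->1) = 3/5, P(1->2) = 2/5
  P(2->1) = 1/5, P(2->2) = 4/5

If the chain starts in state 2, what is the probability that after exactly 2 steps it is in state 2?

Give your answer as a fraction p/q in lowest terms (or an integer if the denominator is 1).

Answer: 18/25

Derivation:
Computing P^2 by repeated multiplication:
P^1 =
  1: [3/5, 2/5]
  2: [1/5, 4/5]
P^2 =
  1: [11/25, 14/25]
  2: [7/25, 18/25]

(P^2)[2 -> 2] = 18/25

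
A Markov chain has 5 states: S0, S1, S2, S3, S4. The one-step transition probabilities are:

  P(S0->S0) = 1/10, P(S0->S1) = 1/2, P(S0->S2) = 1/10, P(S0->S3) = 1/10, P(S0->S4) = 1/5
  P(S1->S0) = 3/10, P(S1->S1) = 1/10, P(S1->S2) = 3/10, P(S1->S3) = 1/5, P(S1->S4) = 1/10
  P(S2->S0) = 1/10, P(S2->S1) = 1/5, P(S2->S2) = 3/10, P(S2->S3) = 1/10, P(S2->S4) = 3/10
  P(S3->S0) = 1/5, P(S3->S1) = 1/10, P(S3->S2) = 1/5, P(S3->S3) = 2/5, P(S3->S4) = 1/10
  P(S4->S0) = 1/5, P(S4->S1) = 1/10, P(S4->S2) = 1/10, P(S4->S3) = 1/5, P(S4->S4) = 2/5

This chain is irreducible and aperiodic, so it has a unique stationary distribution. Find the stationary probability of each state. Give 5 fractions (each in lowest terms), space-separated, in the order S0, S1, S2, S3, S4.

The stationary distribution satisfies pi = pi * P, i.e.:
  pi_S0 = 1/10*pi_S0 + 3/10*pi_S1 + 1/10*pi_S2 + 1/5*pi_S3 + 1/5*pi_S4
  pi_S1 = 1/2*pi_S0 + 1/10*pi_S1 + 1/5*pi_S2 + 1/10*pi_S3 + 1/10*pi_S4
  pi_S2 = 1/10*pi_S0 + 3/10*pi_S1 + 3/10*pi_S2 + 1/5*pi_S3 + 1/10*pi_S4
  pi_S3 = 1/10*pi_S0 + 1/5*pi_S1 + 1/10*pi_S2 + 2/5*pi_S3 + 1/5*pi_S4
  pi_S4 = 1/5*pi_S0 + 1/10*pi_S1 + 3/10*pi_S2 + 1/10*pi_S3 + 2/5*pi_S4
with normalization: pi_S0 + pi_S1 + pi_S2 + pi_S3 + pi_S4 = 1.

Using the first 4 balance equations plus normalization, the linear system A*pi = b is:
  [-9/10, 3/10, 1/10, 1/5, 1/5] . pi = 0
  [1/2, -9/10, 1/5, 1/10, 1/10] . pi = 0
  [1/10, 3/10, -7/10, 1/5, 1/10] . pi = 0
  [1/10, 1/5, 1/10, -3/5, 1/5] . pi = 0
  [1, 1, 1, 1, 1] . pi = 1

Solving yields:
  pi_S0 = 1227/6769
  pi_S1 = 186/967
  pi_S2 = 1343/6769
  pi_S3 = 1371/6769
  pi_S4 = 218/967

Verification (pi * P):
  1227/6769*1/10 + 186/967*3/10 + 1343/6769*1/10 + 1371/6769*1/5 + 218/967*1/5 = 1227/6769 = pi_S0  (ok)
  1227/6769*1/2 + 186/967*1/10 + 1343/6769*1/5 + 1371/6769*1/10 + 218/967*1/10 = 186/967 = pi_S1  (ok)
  1227/6769*1/10 + 186/967*3/10 + 1343/6769*3/10 + 1371/6769*1/5 + 218/967*1/10 = 1343/6769 = pi_S2  (ok)
  1227/6769*1/10 + 186/967*1/5 + 1343/6769*1/10 + 1371/6769*2/5 + 218/967*1/5 = 1371/6769 = pi_S3  (ok)
  1227/6769*1/5 + 186/967*1/10 + 1343/6769*3/10 + 1371/6769*1/10 + 218/967*2/5 = 218/967 = pi_S4  (ok)

Answer: 1227/6769 186/967 1343/6769 1371/6769 218/967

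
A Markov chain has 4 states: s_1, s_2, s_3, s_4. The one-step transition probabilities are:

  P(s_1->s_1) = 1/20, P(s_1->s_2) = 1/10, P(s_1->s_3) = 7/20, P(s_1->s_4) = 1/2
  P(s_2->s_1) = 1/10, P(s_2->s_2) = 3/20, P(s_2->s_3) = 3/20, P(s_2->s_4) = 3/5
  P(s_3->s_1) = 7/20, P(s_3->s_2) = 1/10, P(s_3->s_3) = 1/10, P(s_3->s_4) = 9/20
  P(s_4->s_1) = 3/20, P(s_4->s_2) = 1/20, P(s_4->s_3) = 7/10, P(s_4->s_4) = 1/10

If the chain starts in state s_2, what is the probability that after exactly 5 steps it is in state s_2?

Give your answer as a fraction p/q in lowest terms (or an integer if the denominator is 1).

Computing P^5 by repeated multiplication:
P^1 =
  s_1: [1/20, 1/10, 7/20, 1/2]
  s_2: [1/10, 3/20, 3/20, 3/5]
  s_3: [7/20, 1/10, 1/10, 9/20]
  s_4: [3/20, 1/20, 7/10, 1/10]
P^2 =
  s_1: [21/100, 2/25, 167/400, 117/400]
  s_2: [13/80, 31/400, 197/400, 107/400]
  s_3: [13/100, 33/400, 37/80, 13/40]
  s_4: [109/400, 39/400, 1/5, 43/100]
P^3 =
  s_1: [417/2000, 143/1600, 83/250, 2961/8000]
  s_2: [1827/8000, 181/2000, 61/200, 3009/8000]
  s_3: [1803/8000, 703/8000, 2653/8000, 2841/8000]
  s_4: [1263/8000, 667/8000, 431/1000, 1311/4000]
P^4 =
  s_1: [30573/160000, 6877/80000, 60587/160000, 27543/80000]
  s_2: [14691/80000, 2743/32000, 61967/160000, 6867/20000]
  s_3: [30303/160000, 6931/80000, 5981/16000, 2241/6400]
  s_4: [34599/160000, 2809/32000, 27223/80000, 5691/16000]
P^5 =
  s_1: [80931/400000, 69667/800000, 1147651/3200000, 1126233/3200000]
  s_2: [655389/3200000, 278779/3200000, 1139857/3200000, 45039/128000]
  s_3: [161193/800000, 277837/3200000, 1157677/3200000, 559857/1600000]
  s_4: [614541/3200000, 55427/640000, 29749/80000, 279591/800000]

(P^5)[s_2 -> s_2] = 278779/3200000

Answer: 278779/3200000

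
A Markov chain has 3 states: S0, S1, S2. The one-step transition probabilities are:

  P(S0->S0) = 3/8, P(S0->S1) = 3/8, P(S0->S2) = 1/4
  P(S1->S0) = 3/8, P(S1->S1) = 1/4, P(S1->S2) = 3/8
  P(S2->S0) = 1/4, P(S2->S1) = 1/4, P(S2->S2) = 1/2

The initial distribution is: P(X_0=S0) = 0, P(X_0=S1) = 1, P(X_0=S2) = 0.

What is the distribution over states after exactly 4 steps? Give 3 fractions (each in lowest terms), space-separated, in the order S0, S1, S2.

Answer: 1341/4096 149/512 1563/4096

Derivation:
Propagating the distribution step by step (d_{t+1} = d_t * P):
d_0 = (S0=0, S1=1, S2=0)
  d_1[S0] = 0*3/8 + 1*3/8 + 0*1/4 = 3/8
  d_1[S1] = 0*3/8 + 1*1/4 + 0*1/4 = 1/4
  d_1[S2] = 0*1/4 + 1*3/8 + 0*1/2 = 3/8
d_1 = (S0=3/8, S1=1/4, S2=3/8)
  d_2[S0] = 3/8*3/8 + 1/4*3/8 + 3/8*1/4 = 21/64
  d_2[S1] = 3/8*3/8 + 1/4*1/4 + 3/8*1/4 = 19/64
  d_2[S2] = 3/8*1/4 + 1/4*3/8 + 3/8*1/2 = 3/8
d_2 = (S0=21/64, S1=19/64, S2=3/8)
  d_3[S0] = 21/64*3/8 + 19/64*3/8 + 3/8*1/4 = 21/64
  d_3[S1] = 21/64*3/8 + 19/64*1/4 + 3/8*1/4 = 149/512
  d_3[S2] = 21/64*1/4 + 19/64*3/8 + 3/8*1/2 = 195/512
d_3 = (S0=21/64, S1=149/512, S2=195/512)
  d_4[S0] = 21/64*3/8 + 149/512*3/8 + 195/512*1/4 = 1341/4096
  d_4[S1] = 21/64*3/8 + 149/512*1/4 + 195/512*1/4 = 149/512
  d_4[S2] = 21/64*1/4 + 149/512*3/8 + 195/512*1/2 = 1563/4096
d_4 = (S0=1341/4096, S1=149/512, S2=1563/4096)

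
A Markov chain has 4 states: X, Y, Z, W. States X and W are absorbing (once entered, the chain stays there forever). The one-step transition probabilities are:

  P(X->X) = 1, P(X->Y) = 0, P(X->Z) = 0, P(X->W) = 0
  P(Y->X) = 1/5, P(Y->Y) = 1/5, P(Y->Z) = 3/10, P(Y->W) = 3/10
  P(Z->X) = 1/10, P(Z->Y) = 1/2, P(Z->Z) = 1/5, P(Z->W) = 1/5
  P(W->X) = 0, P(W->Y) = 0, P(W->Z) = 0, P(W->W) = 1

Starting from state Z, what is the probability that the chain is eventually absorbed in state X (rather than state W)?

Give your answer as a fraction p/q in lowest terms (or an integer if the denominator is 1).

Let a_i = P(absorbed in X | start in state i).
Boundary conditions: a_X = 1, a_W = 0.
For each transient state i, a_i = sum_j P(i->j) * a_j:
  a_Y = 1/5*a_X + 1/5*a_Y + 3/10*a_Z + 3/10*a_W
  a_Z = 1/10*a_X + 1/2*a_Y + 1/5*a_Z + 1/5*a_W

Substituting a_X = 1 and a_W = 0, rearrange to (I - Q) a = r where r[i] = P(i -> X):
  [4/5, -3/10] . (a_Y, a_Z) = 1/5
  [-1/2, 4/5] . (a_Y, a_Z) = 1/10

Solving yields:
  a_Y = 19/49
  a_Z = 18/49

Starting state is Z, so the absorption probability is a_Z = 18/49.

Answer: 18/49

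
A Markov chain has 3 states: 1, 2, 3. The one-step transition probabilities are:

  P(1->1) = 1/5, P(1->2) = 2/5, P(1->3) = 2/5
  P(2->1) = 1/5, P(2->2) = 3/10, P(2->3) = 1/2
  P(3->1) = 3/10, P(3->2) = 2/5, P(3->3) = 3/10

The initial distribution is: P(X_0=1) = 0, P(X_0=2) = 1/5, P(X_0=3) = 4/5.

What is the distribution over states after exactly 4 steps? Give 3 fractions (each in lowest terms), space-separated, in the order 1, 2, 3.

Answer: 11979/50000 18181/50000 248/625

Derivation:
Propagating the distribution step by step (d_{t+1} = d_t * P):
d_0 = (1=0, 2=1/5, 3=4/5)
  d_1[1] = 0*1/5 + 1/5*1/5 + 4/5*3/10 = 7/25
  d_1[2] = 0*2/5 + 1/5*3/10 + 4/5*2/5 = 19/50
  d_1[3] = 0*2/5 + 1/5*1/2 + 4/5*3/10 = 17/50
d_1 = (1=7/25, 2=19/50, 3=17/50)
  d_2[1] = 7/25*1/5 + 19/50*1/5 + 17/50*3/10 = 117/500
  d_2[2] = 7/25*2/5 + 19/50*3/10 + 17/50*2/5 = 181/500
  d_2[3] = 7/25*2/5 + 19/50*1/2 + 17/50*3/10 = 101/250
d_2 = (1=117/500, 2=181/500, 3=101/250)
  d_3[1] = 117/500*1/5 + 181/500*1/5 + 101/250*3/10 = 601/2500
  d_3[2] = 117/500*2/5 + 181/500*3/10 + 101/250*2/5 = 1819/5000
  d_3[3] = 117/500*2/5 + 181/500*1/2 + 101/250*3/10 = 1979/5000
d_3 = (1=601/2500, 2=1819/5000, 3=1979/5000)
  d_4[1] = 601/2500*1/5 + 1819/5000*1/5 + 1979/5000*3/10 = 11979/50000
  d_4[2] = 601/2500*2/5 + 1819/5000*3/10 + 1979/5000*2/5 = 18181/50000
  d_4[3] = 601/2500*2/5 + 1819/5000*1/2 + 1979/5000*3/10 = 248/625
d_4 = (1=11979/50000, 2=18181/50000, 3=248/625)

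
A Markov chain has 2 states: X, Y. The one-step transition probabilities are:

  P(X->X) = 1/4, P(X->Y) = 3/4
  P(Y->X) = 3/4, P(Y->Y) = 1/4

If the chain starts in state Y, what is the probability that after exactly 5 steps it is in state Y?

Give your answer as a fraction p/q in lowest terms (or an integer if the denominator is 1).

Answer: 31/64

Derivation:
Computing P^5 by repeated multiplication:
P^1 =
  X: [1/4, 3/4]
  Y: [3/4, 1/4]
P^2 =
  X: [5/8, 3/8]
  Y: [3/8, 5/8]
P^3 =
  X: [7/16, 9/16]
  Y: [9/16, 7/16]
P^4 =
  X: [17/32, 15/32]
  Y: [15/32, 17/32]
P^5 =
  X: [31/64, 33/64]
  Y: [33/64, 31/64]

(P^5)[Y -> Y] = 31/64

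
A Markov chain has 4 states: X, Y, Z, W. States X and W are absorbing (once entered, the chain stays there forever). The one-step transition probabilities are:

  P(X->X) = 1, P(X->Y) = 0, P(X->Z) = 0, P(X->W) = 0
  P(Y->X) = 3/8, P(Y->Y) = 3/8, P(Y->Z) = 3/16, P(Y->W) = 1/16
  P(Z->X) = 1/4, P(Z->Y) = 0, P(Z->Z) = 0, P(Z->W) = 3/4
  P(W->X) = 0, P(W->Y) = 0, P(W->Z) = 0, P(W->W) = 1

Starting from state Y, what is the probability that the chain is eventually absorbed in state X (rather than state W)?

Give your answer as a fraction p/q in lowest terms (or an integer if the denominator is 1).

Answer: 27/40

Derivation:
Let a_i = P(absorbed in X | start in state i).
Boundary conditions: a_X = 1, a_W = 0.
For each transient state i, a_i = sum_j P(i->j) * a_j:
  a_Y = 3/8*a_X + 3/8*a_Y + 3/16*a_Z + 1/16*a_W
  a_Z = 1/4*a_X + 0*a_Y + 0*a_Z + 3/4*a_W

Substituting a_X = 1 and a_W = 0, rearrange to (I - Q) a = r where r[i] = P(i -> X):
  [5/8, -3/16] . (a_Y, a_Z) = 3/8
  [0, 1] . (a_Y, a_Z) = 1/4

Solving yields:
  a_Y = 27/40
  a_Z = 1/4

Starting state is Y, so the absorption probability is a_Y = 27/40.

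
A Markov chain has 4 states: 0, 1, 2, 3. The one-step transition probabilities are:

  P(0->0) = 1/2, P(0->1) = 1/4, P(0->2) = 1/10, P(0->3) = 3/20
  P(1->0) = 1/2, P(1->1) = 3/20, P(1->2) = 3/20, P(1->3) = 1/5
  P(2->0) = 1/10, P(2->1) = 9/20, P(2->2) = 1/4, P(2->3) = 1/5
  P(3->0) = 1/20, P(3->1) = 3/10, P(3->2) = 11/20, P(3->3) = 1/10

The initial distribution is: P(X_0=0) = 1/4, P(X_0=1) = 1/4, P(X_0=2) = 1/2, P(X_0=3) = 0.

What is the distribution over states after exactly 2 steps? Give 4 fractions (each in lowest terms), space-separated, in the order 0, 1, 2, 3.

Answer: 109/320 423/1600 183/800 133/800

Derivation:
Propagating the distribution step by step (d_{t+1} = d_t * P):
d_0 = (0=1/4, 1=1/4, 2=1/2, 3=0)
  d_1[0] = 1/4*1/2 + 1/4*1/2 + 1/2*1/10 + 0*1/20 = 3/10
  d_1[1] = 1/4*1/4 + 1/4*3/20 + 1/2*9/20 + 0*3/10 = 13/40
  d_1[2] = 1/4*1/10 + 1/4*3/20 + 1/2*1/4 + 0*11/20 = 3/16
  d_1[3] = 1/4*3/20 + 1/4*1/5 + 1/2*1/5 + 0*1/10 = 3/16
d_1 = (0=3/10, 1=13/40, 2=3/16, 3=3/16)
  d_2[0] = 3/10*1/2 + 13/40*1/2 + 3/16*1/10 + 3/16*1/20 = 109/320
  d_2[1] = 3/10*1/4 + 13/40*3/20 + 3/16*9/20 + 3/16*3/10 = 423/1600
  d_2[2] = 3/10*1/10 + 13/40*3/20 + 3/16*1/4 + 3/16*11/20 = 183/800
  d_2[3] = 3/10*3/20 + 13/40*1/5 + 3/16*1/5 + 3/16*1/10 = 133/800
d_2 = (0=109/320, 1=423/1600, 2=183/800, 3=133/800)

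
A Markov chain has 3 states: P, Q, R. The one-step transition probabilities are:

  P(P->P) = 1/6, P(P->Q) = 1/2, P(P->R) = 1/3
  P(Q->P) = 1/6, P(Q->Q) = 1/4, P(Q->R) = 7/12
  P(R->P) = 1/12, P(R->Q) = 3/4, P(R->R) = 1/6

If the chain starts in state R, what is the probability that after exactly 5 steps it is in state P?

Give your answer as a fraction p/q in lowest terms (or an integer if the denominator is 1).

Answer: 16481/124416

Derivation:
Computing P^5 by repeated multiplication:
P^1 =
  P: [1/6, 1/2, 1/3]
  Q: [1/6, 1/4, 7/12]
  R: [1/12, 3/4, 1/6]
P^2 =
  P: [5/36, 11/24, 29/72]
  Q: [17/144, 7/12, 43/144]
  R: [11/72, 17/48, 71/144]
P^3 =
  P: [115/864, 35/72, 329/864]
  Q: [245/1728, 247/576, 371/864]
  R: [217/1728, 77/144, 587/1728]
P^4 =
  P: [1399/10368, 1637/3456, 2029/5184]
  Q: [1357/10368, 3457/6912, 7651/20736]
  R: [2869/20736, 3119/6912, 4255/10368]
P^5 =
  P: [8339/62208, 19883/41472, 48089/124416]
  Q: [33821/248832, 1211/2592, 98755/248832]
  R: [16481/124416, 40625/82944, 93995/248832]

(P^5)[R -> P] = 16481/124416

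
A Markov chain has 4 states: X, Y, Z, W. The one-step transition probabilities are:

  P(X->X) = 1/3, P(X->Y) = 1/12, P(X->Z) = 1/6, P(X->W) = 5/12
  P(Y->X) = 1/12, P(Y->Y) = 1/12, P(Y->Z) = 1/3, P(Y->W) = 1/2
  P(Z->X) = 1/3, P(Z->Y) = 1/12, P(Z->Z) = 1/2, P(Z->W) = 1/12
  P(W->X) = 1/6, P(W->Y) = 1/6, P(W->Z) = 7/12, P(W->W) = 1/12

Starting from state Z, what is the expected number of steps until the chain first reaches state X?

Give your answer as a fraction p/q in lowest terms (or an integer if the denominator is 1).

Let h_i = expected steps to first reach X from state i.
Boundary: h_X = 0.
First-step equations for the other states:
  h_Y = 1 + 1/12*h_X + 1/12*h_Y + 1/3*h_Z + 1/2*h_W
  h_Z = 1 + 1/3*h_X + 1/12*h_Y + 1/2*h_Z + 1/12*h_W
  h_W = 1 + 1/6*h_X + 1/6*h_Y + 7/12*h_Z + 1/12*h_W

Substituting h_X = 0 and rearranging gives the linear system (I - Q) h = 1:
  [11/12, -1/3, -1/2] . (h_Y, h_Z, h_W) = 1
  [-1/12, 1/2, -1/12] . (h_Y, h_Z, h_W) = 1
  [-1/6, -7/12, 11/12] . (h_Y, h_Z, h_W) = 1

Solving yields:
  h_Y = 740/161
  h_Z = 556/161
  h_W = 664/161

Starting state is Z, so the expected hitting time is h_Z = 556/161.

Answer: 556/161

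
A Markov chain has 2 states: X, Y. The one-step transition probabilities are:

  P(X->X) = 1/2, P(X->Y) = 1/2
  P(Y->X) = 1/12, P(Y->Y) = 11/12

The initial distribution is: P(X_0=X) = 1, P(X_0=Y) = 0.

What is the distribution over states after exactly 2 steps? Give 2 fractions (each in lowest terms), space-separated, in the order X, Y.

Answer: 7/24 17/24

Derivation:
Propagating the distribution step by step (d_{t+1} = d_t * P):
d_0 = (X=1, Y=0)
  d_1[X] = 1*1/2 + 0*1/12 = 1/2
  d_1[Y] = 1*1/2 + 0*11/12 = 1/2
d_1 = (X=1/2, Y=1/2)
  d_2[X] = 1/2*1/2 + 1/2*1/12 = 7/24
  d_2[Y] = 1/2*1/2 + 1/2*11/12 = 17/24
d_2 = (X=7/24, Y=17/24)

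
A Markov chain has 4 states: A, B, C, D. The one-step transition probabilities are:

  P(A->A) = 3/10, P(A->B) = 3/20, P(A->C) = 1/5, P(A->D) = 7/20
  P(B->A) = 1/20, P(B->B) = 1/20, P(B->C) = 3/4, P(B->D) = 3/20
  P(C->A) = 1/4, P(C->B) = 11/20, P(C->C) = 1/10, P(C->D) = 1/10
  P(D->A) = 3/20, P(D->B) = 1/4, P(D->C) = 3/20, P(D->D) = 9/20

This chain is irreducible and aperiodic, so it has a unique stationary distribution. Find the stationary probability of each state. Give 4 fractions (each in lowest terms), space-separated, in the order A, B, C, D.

Answer: 73/404 1961/7272 11/36 1775/7272

Derivation:
The stationary distribution satisfies pi = pi * P, i.e.:
  pi_A = 3/10*pi_A + 1/20*pi_B + 1/4*pi_C + 3/20*pi_D
  pi_B = 3/20*pi_A + 1/20*pi_B + 11/20*pi_C + 1/4*pi_D
  pi_C = 1/5*pi_A + 3/4*pi_B + 1/10*pi_C + 3/20*pi_D
  pi_D = 7/20*pi_A + 3/20*pi_B + 1/10*pi_C + 9/20*pi_D
with normalization: pi_A + pi_B + pi_C + pi_D = 1.

Using the first 3 balance equations plus normalization, the linear system A*pi = b is:
  [-7/10, 1/20, 1/4, 3/20] . pi = 0
  [3/20, -19/20, 11/20, 1/4] . pi = 0
  [1/5, 3/4, -9/10, 3/20] . pi = 0
  [1, 1, 1, 1] . pi = 1

Solving yields:
  pi_A = 73/404
  pi_B = 1961/7272
  pi_C = 11/36
  pi_D = 1775/7272

Verification (pi * P):
  73/404*3/10 + 1961/7272*1/20 + 11/36*1/4 + 1775/7272*3/20 = 73/404 = pi_A  (ok)
  73/404*3/20 + 1961/7272*1/20 + 11/36*11/20 + 1775/7272*1/4 = 1961/7272 = pi_B  (ok)
  73/404*1/5 + 1961/7272*3/4 + 11/36*1/10 + 1775/7272*3/20 = 11/36 = pi_C  (ok)
  73/404*7/20 + 1961/7272*3/20 + 11/36*1/10 + 1775/7272*9/20 = 1775/7272 = pi_D  (ok)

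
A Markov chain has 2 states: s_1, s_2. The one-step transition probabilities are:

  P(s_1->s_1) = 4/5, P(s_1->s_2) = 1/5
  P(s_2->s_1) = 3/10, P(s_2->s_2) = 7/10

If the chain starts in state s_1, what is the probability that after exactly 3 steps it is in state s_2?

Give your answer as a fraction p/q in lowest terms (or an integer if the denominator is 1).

Computing P^3 by repeated multiplication:
P^1 =
  s_1: [4/5, 1/5]
  s_2: [3/10, 7/10]
P^2 =
  s_1: [7/10, 3/10]
  s_2: [9/20, 11/20]
P^3 =
  s_1: [13/20, 7/20]
  s_2: [21/40, 19/40]

(P^3)[s_1 -> s_2] = 7/20

Answer: 7/20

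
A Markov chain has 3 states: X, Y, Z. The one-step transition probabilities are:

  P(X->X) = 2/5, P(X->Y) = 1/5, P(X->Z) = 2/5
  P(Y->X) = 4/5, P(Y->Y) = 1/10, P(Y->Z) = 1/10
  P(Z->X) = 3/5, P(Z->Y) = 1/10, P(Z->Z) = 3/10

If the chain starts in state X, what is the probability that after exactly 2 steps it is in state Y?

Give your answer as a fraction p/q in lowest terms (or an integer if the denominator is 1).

Computing P^2 by repeated multiplication:
P^1 =
  X: [2/5, 1/5, 2/5]
  Y: [4/5, 1/10, 1/10]
  Z: [3/5, 1/10, 3/10]
P^2 =
  X: [14/25, 7/50, 3/10]
  Y: [23/50, 9/50, 9/25]
  Z: [1/2, 4/25, 17/50]

(P^2)[X -> Y] = 7/50

Answer: 7/50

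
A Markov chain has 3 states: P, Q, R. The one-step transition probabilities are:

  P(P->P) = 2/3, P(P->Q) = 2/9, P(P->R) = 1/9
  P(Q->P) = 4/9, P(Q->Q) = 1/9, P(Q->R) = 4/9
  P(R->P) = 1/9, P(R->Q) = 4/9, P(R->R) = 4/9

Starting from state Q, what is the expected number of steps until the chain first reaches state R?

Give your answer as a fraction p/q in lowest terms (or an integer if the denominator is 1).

Answer: 63/16

Derivation:
Let h_i = expected steps to first reach R from state i.
Boundary: h_R = 0.
First-step equations for the other states:
  h_P = 1 + 2/3*h_P + 2/9*h_Q + 1/9*h_R
  h_Q = 1 + 4/9*h_P + 1/9*h_Q + 4/9*h_R

Substituting h_R = 0 and rearranging gives the linear system (I - Q) h = 1:
  [1/3, -2/9] . (h_P, h_Q) = 1
  [-4/9, 8/9] . (h_P, h_Q) = 1

Solving yields:
  h_P = 45/8
  h_Q = 63/16

Starting state is Q, so the expected hitting time is h_Q = 63/16.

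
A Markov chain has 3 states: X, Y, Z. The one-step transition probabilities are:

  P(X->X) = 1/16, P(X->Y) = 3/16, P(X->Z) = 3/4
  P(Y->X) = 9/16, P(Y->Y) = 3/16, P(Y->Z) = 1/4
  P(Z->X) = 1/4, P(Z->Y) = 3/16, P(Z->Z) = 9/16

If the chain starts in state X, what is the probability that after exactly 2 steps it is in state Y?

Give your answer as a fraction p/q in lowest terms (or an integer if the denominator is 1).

Answer: 3/16

Derivation:
Computing P^2 by repeated multiplication:
P^1 =
  X: [1/16, 3/16, 3/4]
  Y: [9/16, 3/16, 1/4]
  Z: [1/4, 3/16, 9/16]
P^2 =
  X: [19/64, 3/16, 33/64]
  Y: [13/64, 3/16, 39/64]
  Z: [67/256, 3/16, 141/256]

(P^2)[X -> Y] = 3/16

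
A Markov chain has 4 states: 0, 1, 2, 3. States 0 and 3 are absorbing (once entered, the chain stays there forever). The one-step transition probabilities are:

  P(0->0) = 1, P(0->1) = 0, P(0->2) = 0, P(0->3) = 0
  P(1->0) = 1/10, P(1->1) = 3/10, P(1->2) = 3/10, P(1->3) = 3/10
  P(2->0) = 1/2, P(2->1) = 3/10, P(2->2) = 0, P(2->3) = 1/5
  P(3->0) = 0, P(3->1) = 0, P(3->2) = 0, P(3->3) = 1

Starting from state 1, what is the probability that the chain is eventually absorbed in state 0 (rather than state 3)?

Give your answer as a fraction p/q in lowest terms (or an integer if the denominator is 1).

Let a_i = P(absorbed in 0 | start in state i).
Boundary conditions: a_0 = 1, a_3 = 0.
For each transient state i, a_i = sum_j P(i->j) * a_j:
  a_1 = 1/10*a_0 + 3/10*a_1 + 3/10*a_2 + 3/10*a_3
  a_2 = 1/2*a_0 + 3/10*a_1 + 0*a_2 + 1/5*a_3

Substituting a_0 = 1 and a_3 = 0, rearrange to (I - Q) a = r where r[i] = P(i -> 0):
  [7/10, -3/10] . (a_1, a_2) = 1/10
  [-3/10, 1] . (a_1, a_2) = 1/2

Solving yields:
  a_1 = 25/61
  a_2 = 38/61

Starting state is 1, so the absorption probability is a_1 = 25/61.

Answer: 25/61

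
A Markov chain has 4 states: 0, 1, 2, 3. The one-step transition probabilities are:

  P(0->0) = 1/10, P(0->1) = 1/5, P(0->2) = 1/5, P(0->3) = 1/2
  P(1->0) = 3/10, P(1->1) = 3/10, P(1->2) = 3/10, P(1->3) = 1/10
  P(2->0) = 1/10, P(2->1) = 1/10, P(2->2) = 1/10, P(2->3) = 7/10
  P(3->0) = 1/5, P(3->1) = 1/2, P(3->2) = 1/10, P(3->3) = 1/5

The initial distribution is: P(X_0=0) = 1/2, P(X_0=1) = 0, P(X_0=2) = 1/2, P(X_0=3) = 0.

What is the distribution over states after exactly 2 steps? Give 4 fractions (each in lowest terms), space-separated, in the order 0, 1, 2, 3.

Answer: 19/100 19/50 7/50 29/100

Derivation:
Propagating the distribution step by step (d_{t+1} = d_t * P):
d_0 = (0=1/2, 1=0, 2=1/2, 3=0)
  d_1[0] = 1/2*1/10 + 0*3/10 + 1/2*1/10 + 0*1/5 = 1/10
  d_1[1] = 1/2*1/5 + 0*3/10 + 1/2*1/10 + 0*1/2 = 3/20
  d_1[2] = 1/2*1/5 + 0*3/10 + 1/2*1/10 + 0*1/10 = 3/20
  d_1[3] = 1/2*1/2 + 0*1/10 + 1/2*7/10 + 0*1/5 = 3/5
d_1 = (0=1/10, 1=3/20, 2=3/20, 3=3/5)
  d_2[0] = 1/10*1/10 + 3/20*3/10 + 3/20*1/10 + 3/5*1/5 = 19/100
  d_2[1] = 1/10*1/5 + 3/20*3/10 + 3/20*1/10 + 3/5*1/2 = 19/50
  d_2[2] = 1/10*1/5 + 3/20*3/10 + 3/20*1/10 + 3/5*1/10 = 7/50
  d_2[3] = 1/10*1/2 + 3/20*1/10 + 3/20*7/10 + 3/5*1/5 = 29/100
d_2 = (0=19/100, 1=19/50, 2=7/50, 3=29/100)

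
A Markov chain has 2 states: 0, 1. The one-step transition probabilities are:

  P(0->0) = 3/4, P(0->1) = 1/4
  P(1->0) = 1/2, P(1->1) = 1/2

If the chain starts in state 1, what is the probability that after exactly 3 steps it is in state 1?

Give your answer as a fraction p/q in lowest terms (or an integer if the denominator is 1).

Answer: 11/32

Derivation:
Computing P^3 by repeated multiplication:
P^1 =
  0: [3/4, 1/4]
  1: [1/2, 1/2]
P^2 =
  0: [11/16, 5/16]
  1: [5/8, 3/8]
P^3 =
  0: [43/64, 21/64]
  1: [21/32, 11/32]

(P^3)[1 -> 1] = 11/32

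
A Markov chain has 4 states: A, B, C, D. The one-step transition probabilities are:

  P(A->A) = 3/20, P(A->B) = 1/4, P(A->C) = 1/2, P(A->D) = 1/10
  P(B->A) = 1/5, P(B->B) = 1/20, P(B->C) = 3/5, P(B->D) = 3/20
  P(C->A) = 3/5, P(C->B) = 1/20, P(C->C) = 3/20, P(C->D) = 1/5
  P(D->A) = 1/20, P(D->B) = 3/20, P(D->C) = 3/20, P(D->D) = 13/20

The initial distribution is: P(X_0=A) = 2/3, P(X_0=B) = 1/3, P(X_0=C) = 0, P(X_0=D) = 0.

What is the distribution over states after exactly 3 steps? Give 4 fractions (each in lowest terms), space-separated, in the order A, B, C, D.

Propagating the distribution step by step (d_{t+1} = d_t * P):
d_0 = (A=2/3, B=1/3, C=0, D=0)
  d_1[A] = 2/3*3/20 + 1/3*1/5 + 0*3/5 + 0*1/20 = 1/6
  d_1[B] = 2/3*1/4 + 1/3*1/20 + 0*1/20 + 0*3/20 = 11/60
  d_1[C] = 2/3*1/2 + 1/3*3/5 + 0*3/20 + 0*3/20 = 8/15
  d_1[D] = 2/3*1/10 + 1/3*3/20 + 0*1/5 + 0*13/20 = 7/60
d_1 = (A=1/6, B=11/60, C=8/15, D=7/60)
  d_2[A] = 1/6*3/20 + 11/60*1/5 + 8/15*3/5 + 7/60*1/20 = 31/80
  d_2[B] = 1/6*1/4 + 11/60*1/20 + 8/15*1/20 + 7/60*3/20 = 19/200
  d_2[C] = 1/6*1/2 + 11/60*3/5 + 8/15*3/20 + 7/60*3/20 = 349/1200
  d_2[D] = 1/6*1/10 + 11/60*3/20 + 8/15*1/5 + 7/60*13/20 = 17/75
d_2 = (A=31/80, B=19/200, C=349/1200, D=17/75)
  d_3[A] = 31/80*3/20 + 19/200*1/5 + 349/1200*3/5 + 17/75*1/20 = 6311/24000
  d_3[B] = 31/80*1/4 + 19/200*1/20 + 349/1200*1/20 + 17/75*3/20 = 901/6000
  d_3[C] = 31/80*1/2 + 19/200*3/5 + 349/1200*3/20 + 17/75*3/20 = 2627/8000
  d_3[D] = 31/80*1/10 + 19/200*3/20 + 349/1200*1/5 + 17/75*13/20 = 517/2000
d_3 = (A=6311/24000, B=901/6000, C=2627/8000, D=517/2000)

Answer: 6311/24000 901/6000 2627/8000 517/2000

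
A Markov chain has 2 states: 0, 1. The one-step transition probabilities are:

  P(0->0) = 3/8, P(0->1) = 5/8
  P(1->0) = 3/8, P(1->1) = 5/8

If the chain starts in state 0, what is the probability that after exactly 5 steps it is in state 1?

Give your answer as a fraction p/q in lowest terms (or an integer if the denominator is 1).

Answer: 5/8

Derivation:
Computing P^5 by repeated multiplication:
P^1 =
  0: [3/8, 5/8]
  1: [3/8, 5/8]
P^2 =
  0: [3/8, 5/8]
  1: [3/8, 5/8]
P^3 =
  0: [3/8, 5/8]
  1: [3/8, 5/8]
P^4 =
  0: [3/8, 5/8]
  1: [3/8, 5/8]
P^5 =
  0: [3/8, 5/8]
  1: [3/8, 5/8]

(P^5)[0 -> 1] = 5/8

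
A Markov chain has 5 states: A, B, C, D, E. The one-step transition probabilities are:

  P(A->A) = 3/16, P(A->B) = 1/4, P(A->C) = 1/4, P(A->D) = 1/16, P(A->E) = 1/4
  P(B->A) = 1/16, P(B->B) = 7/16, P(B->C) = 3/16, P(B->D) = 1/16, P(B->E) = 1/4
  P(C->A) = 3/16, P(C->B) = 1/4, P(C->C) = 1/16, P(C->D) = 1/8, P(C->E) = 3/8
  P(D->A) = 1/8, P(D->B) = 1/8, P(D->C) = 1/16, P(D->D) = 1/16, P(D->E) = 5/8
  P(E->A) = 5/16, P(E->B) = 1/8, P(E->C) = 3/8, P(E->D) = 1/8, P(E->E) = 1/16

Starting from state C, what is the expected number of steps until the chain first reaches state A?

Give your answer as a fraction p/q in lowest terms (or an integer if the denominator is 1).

Let h_i = expected steps to first reach A from state i.
Boundary: h_A = 0.
First-step equations for the other states:
  h_B = 1 + 1/16*h_A + 7/16*h_B + 3/16*h_C + 1/16*h_D + 1/4*h_E
  h_C = 1 + 3/16*h_A + 1/4*h_B + 1/16*h_C + 1/8*h_D + 3/8*h_E
  h_D = 1 + 1/8*h_A + 1/8*h_B + 1/16*h_C + 1/16*h_D + 5/8*h_E
  h_E = 1 + 5/16*h_A + 1/8*h_B + 3/8*h_C + 1/8*h_D + 1/16*h_E

Substituting h_A = 0 and rearranging gives the linear system (I - Q) h = 1:
  [9/16, -3/16, -1/16, -1/4] . (h_B, h_C, h_D, h_E) = 1
  [-1/4, 15/16, -1/8, -3/8] . (h_B, h_C, h_D, h_E) = 1
  [-1/8, -1/16, 15/16, -5/8] . (h_B, h_C, h_D, h_E) = 1
  [-1/8, -3/8, -1/8, 15/16] . (h_B, h_C, h_D, h_E) = 1

Solving yields:
  h_B = 84672/13403
  h_C = 72368/13403
  h_D = 73280/13403
  h_E = 64304/13403

Starting state is C, so the expected hitting time is h_C = 72368/13403.

Answer: 72368/13403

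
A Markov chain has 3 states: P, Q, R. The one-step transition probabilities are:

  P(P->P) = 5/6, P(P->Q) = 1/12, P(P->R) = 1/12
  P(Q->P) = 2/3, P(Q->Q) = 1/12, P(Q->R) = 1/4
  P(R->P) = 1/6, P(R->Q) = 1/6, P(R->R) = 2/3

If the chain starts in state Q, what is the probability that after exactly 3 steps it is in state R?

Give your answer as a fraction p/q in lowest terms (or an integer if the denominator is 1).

Answer: 419/1728

Derivation:
Computing P^3 by repeated multiplication:
P^1 =
  P: [5/6, 1/12, 1/12]
  Q: [2/3, 1/12, 1/4]
  R: [1/6, 1/6, 2/3]
P^2 =
  P: [55/72, 13/144, 7/48]
  Q: [47/72, 5/48, 35/144]
  R: [13/36, 5/36, 1/2]
P^3 =
  P: [623/864, 55/576, 317/1728]
  Q: [565/864, 179/1728, 419/1728]
  R: [103/216, 1/8, 43/108]

(P^3)[Q -> R] = 419/1728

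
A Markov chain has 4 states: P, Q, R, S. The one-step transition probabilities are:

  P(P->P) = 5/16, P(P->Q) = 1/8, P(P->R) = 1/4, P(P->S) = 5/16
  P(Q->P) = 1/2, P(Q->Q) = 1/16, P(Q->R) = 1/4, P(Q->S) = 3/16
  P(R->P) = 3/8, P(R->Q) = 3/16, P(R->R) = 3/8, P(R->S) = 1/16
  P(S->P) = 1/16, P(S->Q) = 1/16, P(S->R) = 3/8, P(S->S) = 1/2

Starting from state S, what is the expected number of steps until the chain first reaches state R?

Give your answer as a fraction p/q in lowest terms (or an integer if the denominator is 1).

Answer: 1480/519

Derivation:
Let h_i = expected steps to first reach R from state i.
Boundary: h_R = 0.
First-step equations for the other states:
  h_P = 1 + 5/16*h_P + 1/8*h_Q + 1/4*h_R + 5/16*h_S
  h_Q = 1 + 1/2*h_P + 1/16*h_Q + 1/4*h_R + 3/16*h_S
  h_S = 1 + 1/16*h_P + 1/16*h_Q + 3/8*h_R + 1/2*h_S

Substituting h_R = 0 and rearranging gives the linear system (I - Q) h = 1:
  [11/16, -1/8, -5/16] . (h_P, h_Q, h_S) = 1
  [-1/2, 15/16, -3/16] . (h_P, h_Q, h_S) = 1
  [-1/16, -1/16, 1/2] . (h_P, h_Q, h_S) = 1

Solving yields:
  h_P = 584/173
  h_Q = 1784/519
  h_S = 1480/519

Starting state is S, so the expected hitting time is h_S = 1480/519.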